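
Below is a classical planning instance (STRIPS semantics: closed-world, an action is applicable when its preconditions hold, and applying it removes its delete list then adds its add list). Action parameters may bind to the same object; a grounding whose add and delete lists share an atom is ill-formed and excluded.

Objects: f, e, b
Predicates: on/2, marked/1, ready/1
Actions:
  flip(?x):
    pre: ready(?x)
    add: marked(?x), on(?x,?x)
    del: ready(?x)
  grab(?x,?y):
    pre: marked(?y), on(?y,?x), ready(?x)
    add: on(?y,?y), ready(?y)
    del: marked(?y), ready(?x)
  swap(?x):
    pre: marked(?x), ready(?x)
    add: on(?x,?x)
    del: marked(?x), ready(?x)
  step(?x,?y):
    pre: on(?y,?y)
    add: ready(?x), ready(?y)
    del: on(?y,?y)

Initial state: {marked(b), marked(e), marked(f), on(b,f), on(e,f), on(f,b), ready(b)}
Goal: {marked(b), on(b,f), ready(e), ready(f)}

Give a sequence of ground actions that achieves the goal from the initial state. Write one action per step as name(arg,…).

1. grab(b,f)  →  {marked(b), marked(e), on(b,f), on(e,f), on(f,b), on(f,f), ready(f)}
2. step(e,f)  →  {marked(b), marked(e), on(b,f), on(e,f), on(f,b), ready(e), ready(f)}

grab(b,f); step(e,f)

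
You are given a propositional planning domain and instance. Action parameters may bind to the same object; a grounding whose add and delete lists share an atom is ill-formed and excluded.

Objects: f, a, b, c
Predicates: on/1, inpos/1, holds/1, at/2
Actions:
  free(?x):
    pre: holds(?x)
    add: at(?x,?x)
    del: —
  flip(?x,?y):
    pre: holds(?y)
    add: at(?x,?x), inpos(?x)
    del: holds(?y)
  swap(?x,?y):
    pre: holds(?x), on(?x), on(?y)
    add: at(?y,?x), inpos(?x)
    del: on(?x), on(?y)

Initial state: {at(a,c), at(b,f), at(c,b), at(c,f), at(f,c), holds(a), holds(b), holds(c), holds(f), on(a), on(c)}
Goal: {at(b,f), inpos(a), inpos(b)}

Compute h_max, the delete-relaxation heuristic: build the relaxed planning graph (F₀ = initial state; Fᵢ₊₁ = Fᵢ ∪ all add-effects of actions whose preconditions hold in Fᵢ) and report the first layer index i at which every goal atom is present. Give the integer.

1

F0 = init (11 atoms)
F1 = F0 ∪ {at(a,a), at(b,b), at(c,a), at(c,c), at(f,f), inpos(a), inpos(b), inpos(c), inpos(f)}  (20 atoms)
goal ⊆ F1  ⇒  h_max = 1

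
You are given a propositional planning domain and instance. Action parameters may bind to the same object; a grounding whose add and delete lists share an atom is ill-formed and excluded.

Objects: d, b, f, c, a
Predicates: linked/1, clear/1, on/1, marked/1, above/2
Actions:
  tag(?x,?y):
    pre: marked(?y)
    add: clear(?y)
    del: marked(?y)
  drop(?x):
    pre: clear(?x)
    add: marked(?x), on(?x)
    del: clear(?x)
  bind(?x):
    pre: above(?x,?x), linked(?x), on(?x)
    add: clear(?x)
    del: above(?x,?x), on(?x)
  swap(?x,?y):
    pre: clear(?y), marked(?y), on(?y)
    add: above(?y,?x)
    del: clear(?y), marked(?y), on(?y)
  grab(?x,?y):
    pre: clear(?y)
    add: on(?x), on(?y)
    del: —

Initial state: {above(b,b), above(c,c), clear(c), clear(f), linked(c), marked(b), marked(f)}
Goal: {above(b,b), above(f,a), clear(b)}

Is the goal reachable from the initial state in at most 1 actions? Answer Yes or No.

1. tag(d,b)  →  {above(b,b), above(c,c), clear(b), clear(c), clear(f), linked(c), marked(f)}
2. grab(d,f)  →  {above(b,b), above(c,c), clear(b), clear(c), clear(f), linked(c), marked(f), on(d), on(f)}
3. swap(a,f)  →  {above(b,b), above(c,c), above(f,a), clear(b), clear(c), linked(c), on(d)}
optimal plan length = 3; 3 > 1

No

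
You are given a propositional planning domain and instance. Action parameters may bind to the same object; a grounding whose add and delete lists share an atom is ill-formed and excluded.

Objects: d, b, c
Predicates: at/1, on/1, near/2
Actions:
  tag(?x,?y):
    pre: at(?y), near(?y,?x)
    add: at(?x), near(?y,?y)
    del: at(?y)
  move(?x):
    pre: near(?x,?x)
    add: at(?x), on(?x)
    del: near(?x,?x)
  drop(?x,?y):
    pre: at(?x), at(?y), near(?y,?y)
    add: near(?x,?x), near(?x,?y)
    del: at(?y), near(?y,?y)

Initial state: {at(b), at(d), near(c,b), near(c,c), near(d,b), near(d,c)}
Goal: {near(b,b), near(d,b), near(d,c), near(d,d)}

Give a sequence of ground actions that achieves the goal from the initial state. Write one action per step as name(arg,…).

1. tag(c,d)  →  {at(b), at(c), near(c,b), near(c,c), near(d,b), near(d,c), near(d,d)}
2. drop(b,c)  →  {at(b), near(b,b), near(b,c), near(c,b), near(d,b), near(d,c), near(d,d)}

tag(c,d); drop(b,c)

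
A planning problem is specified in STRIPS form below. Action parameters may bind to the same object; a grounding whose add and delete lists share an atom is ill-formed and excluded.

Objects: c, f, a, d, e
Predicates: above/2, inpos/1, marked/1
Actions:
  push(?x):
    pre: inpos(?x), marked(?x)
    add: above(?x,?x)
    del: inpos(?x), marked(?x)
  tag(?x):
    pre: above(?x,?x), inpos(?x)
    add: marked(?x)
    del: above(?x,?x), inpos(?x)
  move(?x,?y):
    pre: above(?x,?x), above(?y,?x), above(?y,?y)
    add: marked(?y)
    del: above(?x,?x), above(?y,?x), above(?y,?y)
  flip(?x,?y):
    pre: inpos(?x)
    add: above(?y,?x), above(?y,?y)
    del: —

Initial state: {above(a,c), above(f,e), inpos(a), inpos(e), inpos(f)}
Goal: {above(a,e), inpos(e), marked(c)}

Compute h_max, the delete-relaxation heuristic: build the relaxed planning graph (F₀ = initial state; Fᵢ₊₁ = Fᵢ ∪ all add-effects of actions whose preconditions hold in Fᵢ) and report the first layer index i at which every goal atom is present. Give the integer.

2

F0 = init (5 atoms)
F1 = F0 ∪ {above(a,a), above(a,e), above(a,f), above(c,a), above(c,c), above(c,e), above(c,f), above(d,a), above(d,d), above(d,e), above(d,f), above(e,a), above(e,e), above(e,f), above(f,a), above(f,f)}  (21 atoms)
F2 = F1 ∪ {marked(a), marked(c), marked(d), marked(e), marked(f)}  (26 atoms)
goal ⊆ F2  ⇒  h_max = 2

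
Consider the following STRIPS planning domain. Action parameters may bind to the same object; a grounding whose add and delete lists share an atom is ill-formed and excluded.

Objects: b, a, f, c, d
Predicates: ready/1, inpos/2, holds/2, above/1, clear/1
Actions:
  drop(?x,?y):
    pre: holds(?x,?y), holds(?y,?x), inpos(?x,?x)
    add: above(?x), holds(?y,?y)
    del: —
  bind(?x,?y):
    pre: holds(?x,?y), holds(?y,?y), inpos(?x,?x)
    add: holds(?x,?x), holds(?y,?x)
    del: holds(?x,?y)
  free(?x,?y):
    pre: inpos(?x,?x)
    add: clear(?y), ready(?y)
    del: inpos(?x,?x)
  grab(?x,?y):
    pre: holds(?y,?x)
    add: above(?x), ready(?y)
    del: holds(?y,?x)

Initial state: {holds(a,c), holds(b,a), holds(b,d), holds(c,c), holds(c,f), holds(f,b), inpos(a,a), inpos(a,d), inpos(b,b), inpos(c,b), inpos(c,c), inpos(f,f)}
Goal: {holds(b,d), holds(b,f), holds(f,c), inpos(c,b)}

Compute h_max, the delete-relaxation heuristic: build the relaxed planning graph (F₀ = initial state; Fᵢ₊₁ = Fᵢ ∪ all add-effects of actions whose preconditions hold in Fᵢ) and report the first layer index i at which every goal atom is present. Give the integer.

F0 = init (12 atoms)
F1 = F0 ∪ {above(a), above(b), above(c), above(d), above(f), clear(a), clear(b), clear(c), clear(d), clear(f), holds(a,a), holds(c,a), ready(a), ready(b), ready(c), ready(d), ready(f)}  (29 atoms)
F2 = F1 ∪ {holds(a,b), holds(b,b)}  (31 atoms)
F3 = F2 ∪ {holds(b,f), holds(f,f)}  (33 atoms)
F4 = F3 ∪ {holds(f,c)}  (34 atoms)
goal ⊆ F4  ⇒  h_max = 4

4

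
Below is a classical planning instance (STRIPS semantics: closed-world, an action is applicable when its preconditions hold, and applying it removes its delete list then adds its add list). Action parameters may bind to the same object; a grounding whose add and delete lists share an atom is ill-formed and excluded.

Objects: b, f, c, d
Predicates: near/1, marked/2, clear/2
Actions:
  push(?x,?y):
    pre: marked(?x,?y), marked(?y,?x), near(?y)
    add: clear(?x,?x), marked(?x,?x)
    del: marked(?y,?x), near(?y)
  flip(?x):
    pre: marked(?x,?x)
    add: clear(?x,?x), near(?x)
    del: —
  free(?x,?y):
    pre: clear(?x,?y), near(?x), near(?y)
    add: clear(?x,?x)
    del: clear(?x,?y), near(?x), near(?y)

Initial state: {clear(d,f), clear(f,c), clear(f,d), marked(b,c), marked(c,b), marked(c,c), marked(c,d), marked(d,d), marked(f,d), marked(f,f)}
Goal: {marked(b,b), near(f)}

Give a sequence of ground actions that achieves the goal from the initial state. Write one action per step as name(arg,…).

flip(f); flip(c); push(b,c)

1. flip(f)  →  {clear(d,f), clear(f,c), clear(f,d), clear(f,f), marked(b,c), marked(c,b), marked(c,c), marked(c,d), marked(d,d), marked(f,d), marked(f,f), near(f)}
2. flip(c)  →  {clear(c,c), clear(d,f), clear(f,c), clear(f,d), clear(f,f), marked(b,c), marked(c,b), marked(c,c), marked(c,d), marked(d,d), marked(f,d), marked(f,f), near(c), near(f)}
3. push(b,c)  →  {clear(b,b), clear(c,c), clear(d,f), clear(f,c), clear(f,d), clear(f,f), marked(b,b), marked(b,c), marked(c,c), marked(c,d), marked(d,d), marked(f,d), marked(f,f), near(f)}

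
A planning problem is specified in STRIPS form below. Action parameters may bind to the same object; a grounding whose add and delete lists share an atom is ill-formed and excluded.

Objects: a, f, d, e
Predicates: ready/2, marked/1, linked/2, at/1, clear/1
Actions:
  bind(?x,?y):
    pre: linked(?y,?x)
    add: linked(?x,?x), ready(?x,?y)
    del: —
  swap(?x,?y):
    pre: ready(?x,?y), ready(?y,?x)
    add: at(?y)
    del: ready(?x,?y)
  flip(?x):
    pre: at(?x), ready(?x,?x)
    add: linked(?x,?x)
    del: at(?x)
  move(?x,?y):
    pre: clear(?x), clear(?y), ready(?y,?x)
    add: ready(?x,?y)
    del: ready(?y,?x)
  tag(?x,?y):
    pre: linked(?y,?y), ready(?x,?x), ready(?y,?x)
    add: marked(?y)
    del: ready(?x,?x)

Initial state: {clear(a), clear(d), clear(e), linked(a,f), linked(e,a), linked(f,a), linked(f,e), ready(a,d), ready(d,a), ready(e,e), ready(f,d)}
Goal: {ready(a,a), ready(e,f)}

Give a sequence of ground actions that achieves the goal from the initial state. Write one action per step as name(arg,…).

1. bind(a,f)  →  {clear(a), clear(d), clear(e), linked(a,a), linked(a,f), linked(e,a), linked(f,a), linked(f,e), ready(a,d), ready(a,f), ready(d,a), ready(e,e), ready(f,d)}
2. bind(a,a)  →  {clear(a), clear(d), clear(e), linked(a,a), linked(a,f), linked(e,a), linked(f,a), linked(f,e), ready(a,a), ready(a,d), ready(a,f), ready(d,a), ready(e,e), ready(f,d)}
3. bind(e,f)  →  {clear(a), clear(d), clear(e), linked(a,a), linked(a,f), linked(e,a), linked(e,e), linked(f,a), linked(f,e), ready(a,a), ready(a,d), ready(a,f), ready(d,a), ready(e,e), ready(e,f), ready(f,d)}

bind(a,f); bind(a,a); bind(e,f)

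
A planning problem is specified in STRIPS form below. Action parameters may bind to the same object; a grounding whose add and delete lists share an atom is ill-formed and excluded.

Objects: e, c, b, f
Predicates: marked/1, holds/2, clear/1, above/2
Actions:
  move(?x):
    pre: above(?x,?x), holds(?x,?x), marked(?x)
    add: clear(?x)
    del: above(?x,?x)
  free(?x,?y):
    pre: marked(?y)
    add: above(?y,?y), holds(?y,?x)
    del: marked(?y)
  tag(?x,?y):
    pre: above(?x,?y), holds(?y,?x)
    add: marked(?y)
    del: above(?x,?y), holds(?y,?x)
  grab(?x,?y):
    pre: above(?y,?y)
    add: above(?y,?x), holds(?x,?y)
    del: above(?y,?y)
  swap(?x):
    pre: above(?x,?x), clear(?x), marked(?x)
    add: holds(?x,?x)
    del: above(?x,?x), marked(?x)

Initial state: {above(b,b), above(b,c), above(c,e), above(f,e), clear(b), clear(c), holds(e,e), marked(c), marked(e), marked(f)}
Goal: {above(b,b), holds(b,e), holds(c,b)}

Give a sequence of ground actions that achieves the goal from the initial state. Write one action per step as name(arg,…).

free(e,e); free(b,c); grab(b,e)

1. free(e,e)  →  {above(b,b), above(b,c), above(c,e), above(e,e), above(f,e), clear(b), clear(c), holds(e,e), marked(c), marked(f)}
2. free(b,c)  →  {above(b,b), above(b,c), above(c,c), above(c,e), above(e,e), above(f,e), clear(b), clear(c), holds(c,b), holds(e,e), marked(f)}
3. grab(b,e)  →  {above(b,b), above(b,c), above(c,c), above(c,e), above(e,b), above(f,e), clear(b), clear(c), holds(b,e), holds(c,b), holds(e,e), marked(f)}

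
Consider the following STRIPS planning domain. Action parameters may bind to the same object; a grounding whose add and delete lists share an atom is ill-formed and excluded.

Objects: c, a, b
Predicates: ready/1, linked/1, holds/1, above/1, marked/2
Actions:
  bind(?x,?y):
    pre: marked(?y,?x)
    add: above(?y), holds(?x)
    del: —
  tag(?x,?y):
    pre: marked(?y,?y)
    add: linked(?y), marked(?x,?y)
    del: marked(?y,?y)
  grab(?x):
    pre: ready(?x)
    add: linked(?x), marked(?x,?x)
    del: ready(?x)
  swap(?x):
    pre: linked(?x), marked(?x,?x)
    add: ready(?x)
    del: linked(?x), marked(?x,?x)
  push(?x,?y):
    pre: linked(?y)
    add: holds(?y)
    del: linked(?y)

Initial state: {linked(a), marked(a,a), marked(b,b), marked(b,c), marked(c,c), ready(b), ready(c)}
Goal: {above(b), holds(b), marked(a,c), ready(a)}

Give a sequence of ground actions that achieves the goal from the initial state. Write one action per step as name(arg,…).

bind(b,b); tag(a,c); swap(a)

1. bind(b,b)  →  {above(b), holds(b), linked(a), marked(a,a), marked(b,b), marked(b,c), marked(c,c), ready(b), ready(c)}
2. tag(a,c)  →  {above(b), holds(b), linked(a), linked(c), marked(a,a), marked(a,c), marked(b,b), marked(b,c), ready(b), ready(c)}
3. swap(a)  →  {above(b), holds(b), linked(c), marked(a,c), marked(b,b), marked(b,c), ready(a), ready(b), ready(c)}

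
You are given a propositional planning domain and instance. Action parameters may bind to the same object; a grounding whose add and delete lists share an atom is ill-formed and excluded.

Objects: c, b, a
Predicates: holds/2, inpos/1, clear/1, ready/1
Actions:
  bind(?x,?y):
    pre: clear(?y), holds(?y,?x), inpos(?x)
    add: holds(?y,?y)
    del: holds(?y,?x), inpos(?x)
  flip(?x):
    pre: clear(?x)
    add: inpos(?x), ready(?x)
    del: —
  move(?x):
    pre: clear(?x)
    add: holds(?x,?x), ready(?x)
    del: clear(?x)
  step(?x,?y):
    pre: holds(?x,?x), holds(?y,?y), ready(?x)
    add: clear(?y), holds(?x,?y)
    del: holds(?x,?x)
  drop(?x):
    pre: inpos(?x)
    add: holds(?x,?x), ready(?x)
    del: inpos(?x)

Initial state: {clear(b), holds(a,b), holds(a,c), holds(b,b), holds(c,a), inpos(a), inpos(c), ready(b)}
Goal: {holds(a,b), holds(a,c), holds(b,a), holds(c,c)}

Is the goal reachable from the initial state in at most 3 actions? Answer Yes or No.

Yes

1. drop(c)  →  {clear(b), holds(a,b), holds(a,c), holds(b,b), holds(c,a), holds(c,c), inpos(a), ready(b), ready(c)}
2. drop(a)  →  {clear(b), holds(a,a), holds(a,b), holds(a,c), holds(b,b), holds(c,a), holds(c,c), ready(a), ready(b), ready(c)}
3. step(b,a)  →  {clear(a), clear(b), holds(a,a), holds(a,b), holds(a,c), holds(b,a), holds(c,a), holds(c,c), ready(a), ready(b), ready(c)}
optimal plan length = 3; 3 ≤ 3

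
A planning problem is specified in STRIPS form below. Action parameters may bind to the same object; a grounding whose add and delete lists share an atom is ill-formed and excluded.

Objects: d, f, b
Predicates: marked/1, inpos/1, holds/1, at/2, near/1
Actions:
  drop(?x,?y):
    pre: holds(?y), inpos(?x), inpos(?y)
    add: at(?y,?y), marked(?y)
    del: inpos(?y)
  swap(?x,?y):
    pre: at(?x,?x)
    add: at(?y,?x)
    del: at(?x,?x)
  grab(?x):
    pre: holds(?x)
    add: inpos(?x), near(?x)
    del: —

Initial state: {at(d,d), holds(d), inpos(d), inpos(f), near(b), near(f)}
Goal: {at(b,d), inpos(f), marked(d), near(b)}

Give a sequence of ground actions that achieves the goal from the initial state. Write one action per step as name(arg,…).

drop(d,d); swap(d,b)

1. drop(d,d)  →  {at(d,d), holds(d), inpos(f), marked(d), near(b), near(f)}
2. swap(d,b)  →  {at(b,d), holds(d), inpos(f), marked(d), near(b), near(f)}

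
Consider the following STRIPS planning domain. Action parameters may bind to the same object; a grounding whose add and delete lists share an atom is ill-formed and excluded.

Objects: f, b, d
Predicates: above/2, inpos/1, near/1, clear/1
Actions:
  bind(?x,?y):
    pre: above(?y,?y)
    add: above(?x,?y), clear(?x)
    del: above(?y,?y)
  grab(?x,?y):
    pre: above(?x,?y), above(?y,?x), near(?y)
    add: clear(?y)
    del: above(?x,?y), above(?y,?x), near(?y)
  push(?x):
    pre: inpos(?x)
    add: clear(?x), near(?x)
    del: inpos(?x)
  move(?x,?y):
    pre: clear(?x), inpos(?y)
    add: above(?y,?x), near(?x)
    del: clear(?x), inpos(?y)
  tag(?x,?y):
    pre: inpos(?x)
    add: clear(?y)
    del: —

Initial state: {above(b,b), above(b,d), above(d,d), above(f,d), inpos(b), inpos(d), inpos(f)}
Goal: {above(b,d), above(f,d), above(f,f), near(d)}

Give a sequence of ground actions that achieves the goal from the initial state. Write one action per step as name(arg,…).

bind(f,b); push(d); move(f,f)

1. bind(f,b)  →  {above(b,d), above(d,d), above(f,b), above(f,d), clear(f), inpos(b), inpos(d), inpos(f)}
2. push(d)  →  {above(b,d), above(d,d), above(f,b), above(f,d), clear(d), clear(f), inpos(b), inpos(f), near(d)}
3. move(f,f)  →  {above(b,d), above(d,d), above(f,b), above(f,d), above(f,f), clear(d), inpos(b), near(d), near(f)}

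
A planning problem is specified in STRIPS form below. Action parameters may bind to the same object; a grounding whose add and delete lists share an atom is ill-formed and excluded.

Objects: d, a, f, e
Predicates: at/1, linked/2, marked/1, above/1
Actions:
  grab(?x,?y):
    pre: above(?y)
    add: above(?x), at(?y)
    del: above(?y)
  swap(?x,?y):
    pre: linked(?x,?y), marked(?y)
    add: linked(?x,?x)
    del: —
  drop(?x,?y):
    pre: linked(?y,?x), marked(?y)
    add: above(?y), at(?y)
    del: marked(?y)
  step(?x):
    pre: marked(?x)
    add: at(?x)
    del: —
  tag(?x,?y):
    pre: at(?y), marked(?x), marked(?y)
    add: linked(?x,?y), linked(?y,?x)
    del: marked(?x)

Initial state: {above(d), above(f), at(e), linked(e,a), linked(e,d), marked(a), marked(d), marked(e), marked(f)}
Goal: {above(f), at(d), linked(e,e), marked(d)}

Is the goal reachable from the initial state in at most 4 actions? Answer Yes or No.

1. grab(a,d)  →  {above(a), above(f), at(d), at(e), linked(e,a), linked(e,d), marked(a), marked(d), marked(e), marked(f)}
2. swap(e,d)  →  {above(a), above(f), at(d), at(e), linked(e,a), linked(e,d), linked(e,e), marked(a), marked(d), marked(e), marked(f)}
optimal plan length = 2; 2 ≤ 4

Yes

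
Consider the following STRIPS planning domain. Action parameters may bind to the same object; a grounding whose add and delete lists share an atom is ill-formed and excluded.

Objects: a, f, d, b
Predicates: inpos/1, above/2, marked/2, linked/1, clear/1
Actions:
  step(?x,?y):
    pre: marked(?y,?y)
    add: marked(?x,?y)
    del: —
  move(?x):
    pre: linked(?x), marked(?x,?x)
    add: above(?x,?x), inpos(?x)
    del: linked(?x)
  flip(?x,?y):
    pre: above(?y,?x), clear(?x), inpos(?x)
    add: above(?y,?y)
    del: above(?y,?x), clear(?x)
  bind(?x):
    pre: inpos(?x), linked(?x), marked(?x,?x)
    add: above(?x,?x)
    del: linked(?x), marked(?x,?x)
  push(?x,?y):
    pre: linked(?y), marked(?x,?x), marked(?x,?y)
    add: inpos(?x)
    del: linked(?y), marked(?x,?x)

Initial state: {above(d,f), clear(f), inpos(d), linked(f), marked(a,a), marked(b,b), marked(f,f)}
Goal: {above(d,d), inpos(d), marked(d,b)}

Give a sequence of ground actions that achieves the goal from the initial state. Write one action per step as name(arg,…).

step(d,b); move(f); flip(f,d)

1. step(d,b)  →  {above(d,f), clear(f), inpos(d), linked(f), marked(a,a), marked(b,b), marked(d,b), marked(f,f)}
2. move(f)  →  {above(d,f), above(f,f), clear(f), inpos(d), inpos(f), marked(a,a), marked(b,b), marked(d,b), marked(f,f)}
3. flip(f,d)  →  {above(d,d), above(f,f), inpos(d), inpos(f), marked(a,a), marked(b,b), marked(d,b), marked(f,f)}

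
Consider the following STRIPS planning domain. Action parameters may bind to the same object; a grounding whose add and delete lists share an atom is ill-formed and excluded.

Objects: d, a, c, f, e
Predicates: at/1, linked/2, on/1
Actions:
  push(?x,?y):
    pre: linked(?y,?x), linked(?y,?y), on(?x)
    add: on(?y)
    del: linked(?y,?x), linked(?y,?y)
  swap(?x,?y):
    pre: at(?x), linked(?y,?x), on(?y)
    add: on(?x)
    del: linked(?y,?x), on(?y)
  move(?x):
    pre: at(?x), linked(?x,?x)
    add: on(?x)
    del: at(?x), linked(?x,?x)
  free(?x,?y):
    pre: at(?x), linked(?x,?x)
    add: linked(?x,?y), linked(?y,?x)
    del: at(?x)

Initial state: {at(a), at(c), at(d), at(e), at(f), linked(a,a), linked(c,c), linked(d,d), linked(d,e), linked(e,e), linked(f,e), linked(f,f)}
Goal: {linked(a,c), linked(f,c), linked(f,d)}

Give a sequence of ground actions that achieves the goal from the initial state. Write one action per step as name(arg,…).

free(d,f); free(a,c); free(c,f)

1. free(d,f)  →  {at(a), at(c), at(e), at(f), linked(a,a), linked(c,c), linked(d,d), linked(d,e), linked(d,f), linked(e,e), linked(f,d), linked(f,e), linked(f,f)}
2. free(a,c)  →  {at(c), at(e), at(f), linked(a,a), linked(a,c), linked(c,a), linked(c,c), linked(d,d), linked(d,e), linked(d,f), linked(e,e), linked(f,d), linked(f,e), linked(f,f)}
3. free(c,f)  →  {at(e), at(f), linked(a,a), linked(a,c), linked(c,a), linked(c,c), linked(c,f), linked(d,d), linked(d,e), linked(d,f), linked(e,e), linked(f,c), linked(f,d), linked(f,e), linked(f,f)}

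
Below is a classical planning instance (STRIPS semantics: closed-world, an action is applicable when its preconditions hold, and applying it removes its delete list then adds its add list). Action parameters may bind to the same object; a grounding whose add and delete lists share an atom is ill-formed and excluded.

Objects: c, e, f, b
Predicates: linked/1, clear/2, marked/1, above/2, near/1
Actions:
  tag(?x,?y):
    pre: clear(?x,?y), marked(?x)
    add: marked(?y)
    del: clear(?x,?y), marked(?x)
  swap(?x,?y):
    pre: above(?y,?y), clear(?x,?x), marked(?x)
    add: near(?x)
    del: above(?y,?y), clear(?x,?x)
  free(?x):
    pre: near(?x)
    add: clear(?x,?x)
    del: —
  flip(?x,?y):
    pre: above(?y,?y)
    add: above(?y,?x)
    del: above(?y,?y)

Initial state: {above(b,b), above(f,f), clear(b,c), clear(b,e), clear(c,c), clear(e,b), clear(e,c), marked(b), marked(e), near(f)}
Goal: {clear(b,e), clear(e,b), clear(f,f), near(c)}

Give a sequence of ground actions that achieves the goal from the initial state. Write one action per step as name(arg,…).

1. tag(e,c)  →  {above(b,b), above(f,f), clear(b,c), clear(b,e), clear(c,c), clear(e,b), marked(b), marked(c), near(f)}
2. swap(c,f)  →  {above(b,b), clear(b,c), clear(b,e), clear(e,b), marked(b), marked(c), near(c), near(f)}
3. free(f)  →  {above(b,b), clear(b,c), clear(b,e), clear(e,b), clear(f,f), marked(b), marked(c), near(c), near(f)}

tag(e,c); swap(c,f); free(f)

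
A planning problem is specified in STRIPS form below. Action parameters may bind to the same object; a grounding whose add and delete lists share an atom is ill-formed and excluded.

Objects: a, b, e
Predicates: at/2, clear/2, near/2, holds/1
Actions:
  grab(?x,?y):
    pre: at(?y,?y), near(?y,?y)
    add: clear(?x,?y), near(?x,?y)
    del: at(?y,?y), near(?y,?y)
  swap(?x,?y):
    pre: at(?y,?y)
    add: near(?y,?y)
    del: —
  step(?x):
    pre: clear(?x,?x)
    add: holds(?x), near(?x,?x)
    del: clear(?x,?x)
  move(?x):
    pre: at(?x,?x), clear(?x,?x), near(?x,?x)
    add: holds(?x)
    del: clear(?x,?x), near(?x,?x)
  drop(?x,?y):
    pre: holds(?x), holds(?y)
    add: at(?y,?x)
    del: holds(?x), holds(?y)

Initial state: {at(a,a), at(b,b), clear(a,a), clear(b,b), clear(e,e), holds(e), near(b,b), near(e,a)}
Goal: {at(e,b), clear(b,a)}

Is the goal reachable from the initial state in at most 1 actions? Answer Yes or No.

No

1. swap(a,a)  →  {at(a,a), at(b,b), clear(a,a), clear(b,b), clear(e,e), holds(e), near(a,a), near(b,b), near(e,a)}
2. grab(b,a)  →  {at(b,b), clear(a,a), clear(b,a), clear(b,b), clear(e,e), holds(e), near(b,a), near(b,b), near(e,a)}
3. step(b)  →  {at(b,b), clear(a,a), clear(b,a), clear(e,e), holds(b), holds(e), near(b,a), near(b,b), near(e,a)}
4. drop(b,e)  →  {at(b,b), at(e,b), clear(a,a), clear(b,a), clear(e,e), near(b,a), near(b,b), near(e,a)}
optimal plan length = 4; 4 > 1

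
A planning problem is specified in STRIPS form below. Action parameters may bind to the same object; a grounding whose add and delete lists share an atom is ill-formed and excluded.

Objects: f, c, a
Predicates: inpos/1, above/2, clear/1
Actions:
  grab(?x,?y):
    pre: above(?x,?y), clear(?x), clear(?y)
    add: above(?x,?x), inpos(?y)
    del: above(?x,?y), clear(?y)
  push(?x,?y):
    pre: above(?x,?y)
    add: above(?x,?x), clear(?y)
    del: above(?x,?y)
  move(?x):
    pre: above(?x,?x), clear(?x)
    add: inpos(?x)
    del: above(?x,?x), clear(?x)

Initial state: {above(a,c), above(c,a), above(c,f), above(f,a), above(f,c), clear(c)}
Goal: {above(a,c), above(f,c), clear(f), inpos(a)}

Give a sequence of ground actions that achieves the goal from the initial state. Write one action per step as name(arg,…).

push(f,a); grab(c,a); push(c,f)

1. push(f,a)  →  {above(a,c), above(c,a), above(c,f), above(f,c), above(f,f), clear(a), clear(c)}
2. grab(c,a)  →  {above(a,c), above(c,c), above(c,f), above(f,c), above(f,f), clear(c), inpos(a)}
3. push(c,f)  →  {above(a,c), above(c,c), above(f,c), above(f,f), clear(c), clear(f), inpos(a)}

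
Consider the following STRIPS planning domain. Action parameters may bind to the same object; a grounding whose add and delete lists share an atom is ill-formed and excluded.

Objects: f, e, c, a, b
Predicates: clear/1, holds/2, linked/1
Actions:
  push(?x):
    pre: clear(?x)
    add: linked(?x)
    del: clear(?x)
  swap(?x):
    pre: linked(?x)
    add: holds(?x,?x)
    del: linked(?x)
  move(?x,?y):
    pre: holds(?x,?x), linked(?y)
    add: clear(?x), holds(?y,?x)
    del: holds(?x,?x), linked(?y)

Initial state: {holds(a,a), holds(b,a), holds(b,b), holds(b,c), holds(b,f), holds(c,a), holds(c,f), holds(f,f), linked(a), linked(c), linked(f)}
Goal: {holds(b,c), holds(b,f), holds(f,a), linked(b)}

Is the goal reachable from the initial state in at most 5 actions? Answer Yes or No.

1. move(a,f)  →  {clear(a), holds(b,a), holds(b,b), holds(b,c), holds(b,f), holds(c,a), holds(c,f), holds(f,a), holds(f,f), linked(a), linked(c)}
2. move(b,c)  →  {clear(a), clear(b), holds(b,a), holds(b,c), holds(b,f), holds(c,a), holds(c,b), holds(c,f), holds(f,a), holds(f,f), linked(a)}
3. push(b)  →  {clear(a), holds(b,a), holds(b,c), holds(b,f), holds(c,a), holds(c,b), holds(c,f), holds(f,a), holds(f,f), linked(a), linked(b)}
optimal plan length = 3; 3 ≤ 5

Yes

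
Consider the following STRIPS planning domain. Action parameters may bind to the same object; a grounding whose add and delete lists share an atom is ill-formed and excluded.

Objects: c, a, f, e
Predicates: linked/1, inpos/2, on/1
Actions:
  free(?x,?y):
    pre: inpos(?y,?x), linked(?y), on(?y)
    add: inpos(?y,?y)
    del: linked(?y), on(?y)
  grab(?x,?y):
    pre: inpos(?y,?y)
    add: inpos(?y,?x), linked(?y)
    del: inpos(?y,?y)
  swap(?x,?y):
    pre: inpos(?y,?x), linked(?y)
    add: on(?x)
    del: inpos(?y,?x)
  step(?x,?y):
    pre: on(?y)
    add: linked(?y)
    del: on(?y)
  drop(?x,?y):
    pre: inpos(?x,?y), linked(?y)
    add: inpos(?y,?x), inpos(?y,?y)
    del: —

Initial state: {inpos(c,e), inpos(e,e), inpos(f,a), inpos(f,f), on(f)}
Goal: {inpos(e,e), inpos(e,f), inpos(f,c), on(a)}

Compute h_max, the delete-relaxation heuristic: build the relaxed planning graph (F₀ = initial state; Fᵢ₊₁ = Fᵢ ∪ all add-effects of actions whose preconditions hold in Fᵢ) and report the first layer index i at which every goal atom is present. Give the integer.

2

F0 = init (5 atoms)
F1 = F0 ∪ {inpos(e,a), inpos(e,c), inpos(e,f), inpos(f,c), inpos(f,e), linked(e), linked(f)}  (12 atoms)
F2 = F1 ∪ {on(a), on(c), on(e)}  (15 atoms)
goal ⊆ F2  ⇒  h_max = 2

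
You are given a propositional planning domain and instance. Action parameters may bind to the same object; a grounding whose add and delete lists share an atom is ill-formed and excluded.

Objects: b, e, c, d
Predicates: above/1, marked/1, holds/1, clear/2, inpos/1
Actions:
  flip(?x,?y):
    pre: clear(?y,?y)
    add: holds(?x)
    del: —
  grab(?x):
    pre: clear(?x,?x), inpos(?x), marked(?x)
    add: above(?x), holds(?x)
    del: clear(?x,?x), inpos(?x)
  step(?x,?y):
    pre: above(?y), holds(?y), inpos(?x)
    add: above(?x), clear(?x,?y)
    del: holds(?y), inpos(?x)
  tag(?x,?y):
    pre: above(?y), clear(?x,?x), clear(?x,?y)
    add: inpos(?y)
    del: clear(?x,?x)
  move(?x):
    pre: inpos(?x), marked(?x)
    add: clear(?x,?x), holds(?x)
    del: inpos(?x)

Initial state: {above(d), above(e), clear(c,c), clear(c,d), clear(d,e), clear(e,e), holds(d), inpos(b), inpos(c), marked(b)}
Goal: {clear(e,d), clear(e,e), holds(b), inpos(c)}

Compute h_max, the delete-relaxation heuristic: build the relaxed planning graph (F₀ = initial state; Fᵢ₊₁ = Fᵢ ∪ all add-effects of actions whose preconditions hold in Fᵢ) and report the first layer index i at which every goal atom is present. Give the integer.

2

F0 = init (10 atoms)
F1 = F0 ∪ {above(b), above(c), clear(b,b), clear(b,d), holds(b), holds(c), holds(e), inpos(d), inpos(e)}  (19 atoms)
F2 = F1 ∪ {clear(b,c), clear(b,e), clear(c,b), clear(c,e), clear(d,b), clear(d,c), clear(d,d), clear(e,b), clear(e,c), clear(e,d)}  (29 atoms)
goal ⊆ F2  ⇒  h_max = 2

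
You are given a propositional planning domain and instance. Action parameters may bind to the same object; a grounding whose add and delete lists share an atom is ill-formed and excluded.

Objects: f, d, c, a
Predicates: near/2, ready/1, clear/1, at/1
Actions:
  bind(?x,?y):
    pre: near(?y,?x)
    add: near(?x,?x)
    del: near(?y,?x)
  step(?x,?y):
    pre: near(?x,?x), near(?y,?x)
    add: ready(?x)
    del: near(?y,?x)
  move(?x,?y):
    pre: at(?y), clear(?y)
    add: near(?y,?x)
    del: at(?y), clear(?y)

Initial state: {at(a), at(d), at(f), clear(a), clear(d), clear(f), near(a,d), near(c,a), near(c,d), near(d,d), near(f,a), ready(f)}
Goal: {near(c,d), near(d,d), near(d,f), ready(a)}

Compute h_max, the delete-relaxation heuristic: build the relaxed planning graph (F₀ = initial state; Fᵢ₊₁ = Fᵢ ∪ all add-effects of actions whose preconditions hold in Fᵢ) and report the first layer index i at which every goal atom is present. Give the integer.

2

F0 = init (12 atoms)
F1 = F0 ∪ {near(a,a), near(a,c), near(a,f), near(d,a), near(d,c), near(d,f), near(f,c), near(f,d), near(f,f), ready(d)}  (22 atoms)
F2 = F1 ∪ {near(c,c), ready(a)}  (24 atoms)
goal ⊆ F2  ⇒  h_max = 2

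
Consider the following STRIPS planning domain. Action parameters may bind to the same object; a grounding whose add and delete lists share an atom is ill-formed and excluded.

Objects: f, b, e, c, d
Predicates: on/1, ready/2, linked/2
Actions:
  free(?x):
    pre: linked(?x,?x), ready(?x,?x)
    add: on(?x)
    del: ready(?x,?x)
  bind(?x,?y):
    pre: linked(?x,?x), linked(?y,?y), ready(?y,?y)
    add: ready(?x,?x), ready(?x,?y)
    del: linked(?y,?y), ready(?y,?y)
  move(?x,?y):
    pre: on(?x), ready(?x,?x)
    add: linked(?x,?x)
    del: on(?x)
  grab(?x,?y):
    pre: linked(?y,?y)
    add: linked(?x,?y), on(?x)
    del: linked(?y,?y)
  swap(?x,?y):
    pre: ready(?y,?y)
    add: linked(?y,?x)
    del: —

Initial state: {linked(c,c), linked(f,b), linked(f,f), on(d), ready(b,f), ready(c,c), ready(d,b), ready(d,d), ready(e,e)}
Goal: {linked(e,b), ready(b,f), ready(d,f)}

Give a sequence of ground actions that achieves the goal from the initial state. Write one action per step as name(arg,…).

1. bind(f,c)  →  {linked(f,b), linked(f,f), on(d), ready(b,f), ready(d,b), ready(d,d), ready(e,e), ready(f,c), ready(f,f)}
2. move(d,f)  →  {linked(d,d), linked(f,b), linked(f,f), ready(b,f), ready(d,b), ready(d,d), ready(e,e), ready(f,c), ready(f,f)}
3. bind(d,f)  →  {linked(d,d), linked(f,b), ready(b,f), ready(d,b), ready(d,d), ready(d,f), ready(e,e), ready(f,c)}
4. swap(b,e)  →  {linked(d,d), linked(e,b), linked(f,b), ready(b,f), ready(d,b), ready(d,d), ready(d,f), ready(e,e), ready(f,c)}

bind(f,c); move(d,f); bind(d,f); swap(b,e)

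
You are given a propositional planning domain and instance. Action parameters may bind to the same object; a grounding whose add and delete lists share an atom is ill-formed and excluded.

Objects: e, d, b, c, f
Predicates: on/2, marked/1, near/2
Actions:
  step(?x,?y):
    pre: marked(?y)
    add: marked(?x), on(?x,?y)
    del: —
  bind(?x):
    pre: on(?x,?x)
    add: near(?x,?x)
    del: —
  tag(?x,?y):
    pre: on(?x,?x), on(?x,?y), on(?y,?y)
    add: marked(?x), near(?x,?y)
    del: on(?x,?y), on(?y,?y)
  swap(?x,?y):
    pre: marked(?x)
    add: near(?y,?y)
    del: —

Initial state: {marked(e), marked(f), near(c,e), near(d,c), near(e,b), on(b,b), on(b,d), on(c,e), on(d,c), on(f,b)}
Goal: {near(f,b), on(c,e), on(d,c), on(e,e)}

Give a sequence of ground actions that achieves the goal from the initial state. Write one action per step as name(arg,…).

step(e,e); step(f,f); tag(f,b)

1. step(e,e)  →  {marked(e), marked(f), near(c,e), near(d,c), near(e,b), on(b,b), on(b,d), on(c,e), on(d,c), on(e,e), on(f,b)}
2. step(f,f)  →  {marked(e), marked(f), near(c,e), near(d,c), near(e,b), on(b,b), on(b,d), on(c,e), on(d,c), on(e,e), on(f,b), on(f,f)}
3. tag(f,b)  →  {marked(e), marked(f), near(c,e), near(d,c), near(e,b), near(f,b), on(b,d), on(c,e), on(d,c), on(e,e), on(f,f)}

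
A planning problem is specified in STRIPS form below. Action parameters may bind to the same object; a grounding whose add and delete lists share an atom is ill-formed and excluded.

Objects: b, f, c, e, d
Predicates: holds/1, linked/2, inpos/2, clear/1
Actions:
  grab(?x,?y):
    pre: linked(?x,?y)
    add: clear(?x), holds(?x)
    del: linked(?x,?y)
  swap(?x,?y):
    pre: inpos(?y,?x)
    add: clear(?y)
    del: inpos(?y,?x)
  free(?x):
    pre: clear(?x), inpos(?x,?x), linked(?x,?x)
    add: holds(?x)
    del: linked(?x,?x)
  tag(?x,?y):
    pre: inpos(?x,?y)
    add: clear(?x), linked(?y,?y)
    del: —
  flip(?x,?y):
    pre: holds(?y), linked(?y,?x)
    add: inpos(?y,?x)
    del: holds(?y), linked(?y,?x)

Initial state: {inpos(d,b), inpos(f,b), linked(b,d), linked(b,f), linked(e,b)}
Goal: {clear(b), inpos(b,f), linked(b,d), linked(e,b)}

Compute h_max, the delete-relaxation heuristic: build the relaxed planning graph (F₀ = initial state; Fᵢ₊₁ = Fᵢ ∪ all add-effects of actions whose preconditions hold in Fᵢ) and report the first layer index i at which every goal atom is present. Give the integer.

2

F0 = init (5 atoms)
F1 = F0 ∪ {clear(b), clear(d), clear(e), clear(f), holds(b), holds(e), linked(b,b)}  (12 atoms)
F2 = F1 ∪ {inpos(b,b), inpos(b,d), inpos(b,f), inpos(e,b)}  (16 atoms)
goal ⊆ F2  ⇒  h_max = 2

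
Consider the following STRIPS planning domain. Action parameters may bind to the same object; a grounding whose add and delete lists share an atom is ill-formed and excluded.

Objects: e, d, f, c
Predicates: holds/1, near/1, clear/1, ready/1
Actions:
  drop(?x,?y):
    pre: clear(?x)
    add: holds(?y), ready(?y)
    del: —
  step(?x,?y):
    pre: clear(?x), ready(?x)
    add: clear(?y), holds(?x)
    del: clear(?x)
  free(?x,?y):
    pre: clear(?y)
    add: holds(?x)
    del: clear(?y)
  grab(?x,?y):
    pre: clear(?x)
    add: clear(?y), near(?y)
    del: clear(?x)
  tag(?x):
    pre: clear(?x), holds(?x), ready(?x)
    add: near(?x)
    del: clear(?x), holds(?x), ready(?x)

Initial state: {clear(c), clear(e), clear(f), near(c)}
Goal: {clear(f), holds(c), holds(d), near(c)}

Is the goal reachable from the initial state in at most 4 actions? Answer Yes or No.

1. drop(e,d)  →  {clear(c), clear(e), clear(f), holds(d), near(c), ready(d)}
2. drop(e,c)  →  {clear(c), clear(e), clear(f), holds(c), holds(d), near(c), ready(c), ready(d)}
optimal plan length = 2; 2 ≤ 4

Yes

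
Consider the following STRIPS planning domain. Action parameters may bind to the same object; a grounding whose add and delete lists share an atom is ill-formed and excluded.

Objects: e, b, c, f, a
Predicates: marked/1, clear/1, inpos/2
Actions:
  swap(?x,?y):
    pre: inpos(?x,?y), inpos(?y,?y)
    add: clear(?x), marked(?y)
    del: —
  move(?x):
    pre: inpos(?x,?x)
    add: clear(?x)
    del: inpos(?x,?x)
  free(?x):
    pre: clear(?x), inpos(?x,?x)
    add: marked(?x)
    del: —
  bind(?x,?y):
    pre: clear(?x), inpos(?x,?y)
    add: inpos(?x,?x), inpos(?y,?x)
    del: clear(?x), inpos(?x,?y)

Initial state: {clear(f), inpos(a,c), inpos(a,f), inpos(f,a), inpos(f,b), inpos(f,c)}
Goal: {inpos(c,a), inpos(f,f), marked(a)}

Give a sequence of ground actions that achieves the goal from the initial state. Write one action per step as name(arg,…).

1. bind(f,b)  →  {inpos(a,c), inpos(a,f), inpos(b,f), inpos(f,a), inpos(f,c), inpos(f,f)}
2. swap(a,f)  →  {clear(a), inpos(a,c), inpos(a,f), inpos(b,f), inpos(f,a), inpos(f,c), inpos(f,f), marked(f)}
3. bind(a,c)  →  {inpos(a,a), inpos(a,f), inpos(b,f), inpos(c,a), inpos(f,a), inpos(f,c), inpos(f,f), marked(f)}
4. swap(c,a)  →  {clear(c), inpos(a,a), inpos(a,f), inpos(b,f), inpos(c,a), inpos(f,a), inpos(f,c), inpos(f,f), marked(a), marked(f)}

bind(f,b); swap(a,f); bind(a,c); swap(c,a)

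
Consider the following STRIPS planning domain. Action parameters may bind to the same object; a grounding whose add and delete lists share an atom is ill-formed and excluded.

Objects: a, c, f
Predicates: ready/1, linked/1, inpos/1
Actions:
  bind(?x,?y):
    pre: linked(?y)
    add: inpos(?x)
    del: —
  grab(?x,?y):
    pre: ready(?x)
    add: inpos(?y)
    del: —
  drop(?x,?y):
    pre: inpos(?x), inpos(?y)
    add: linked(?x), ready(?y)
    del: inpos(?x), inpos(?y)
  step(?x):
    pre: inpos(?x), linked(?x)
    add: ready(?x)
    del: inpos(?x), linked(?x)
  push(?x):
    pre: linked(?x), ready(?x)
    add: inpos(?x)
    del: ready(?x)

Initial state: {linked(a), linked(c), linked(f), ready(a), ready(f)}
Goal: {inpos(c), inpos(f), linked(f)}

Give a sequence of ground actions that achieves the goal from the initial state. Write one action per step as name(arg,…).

1. bind(c,a)  →  {inpos(c), linked(a), linked(c), linked(f), ready(a), ready(f)}
2. bind(f,a)  →  {inpos(c), inpos(f), linked(a), linked(c), linked(f), ready(a), ready(f)}

bind(c,a); bind(f,a)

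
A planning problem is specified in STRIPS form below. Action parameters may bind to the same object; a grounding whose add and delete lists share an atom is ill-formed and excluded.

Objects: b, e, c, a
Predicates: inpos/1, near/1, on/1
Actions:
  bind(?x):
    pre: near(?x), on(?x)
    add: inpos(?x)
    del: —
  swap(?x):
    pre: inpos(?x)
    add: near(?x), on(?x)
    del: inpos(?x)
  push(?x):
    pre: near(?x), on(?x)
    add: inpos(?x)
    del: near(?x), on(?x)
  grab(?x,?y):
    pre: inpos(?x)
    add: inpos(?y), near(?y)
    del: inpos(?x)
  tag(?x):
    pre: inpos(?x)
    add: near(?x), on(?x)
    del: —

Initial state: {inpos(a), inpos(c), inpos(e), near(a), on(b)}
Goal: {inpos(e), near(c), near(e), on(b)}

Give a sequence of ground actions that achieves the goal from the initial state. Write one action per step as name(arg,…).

swap(c); grab(a,e)

1. swap(c)  →  {inpos(a), inpos(e), near(a), near(c), on(b), on(c)}
2. grab(a,e)  →  {inpos(e), near(a), near(c), near(e), on(b), on(c)}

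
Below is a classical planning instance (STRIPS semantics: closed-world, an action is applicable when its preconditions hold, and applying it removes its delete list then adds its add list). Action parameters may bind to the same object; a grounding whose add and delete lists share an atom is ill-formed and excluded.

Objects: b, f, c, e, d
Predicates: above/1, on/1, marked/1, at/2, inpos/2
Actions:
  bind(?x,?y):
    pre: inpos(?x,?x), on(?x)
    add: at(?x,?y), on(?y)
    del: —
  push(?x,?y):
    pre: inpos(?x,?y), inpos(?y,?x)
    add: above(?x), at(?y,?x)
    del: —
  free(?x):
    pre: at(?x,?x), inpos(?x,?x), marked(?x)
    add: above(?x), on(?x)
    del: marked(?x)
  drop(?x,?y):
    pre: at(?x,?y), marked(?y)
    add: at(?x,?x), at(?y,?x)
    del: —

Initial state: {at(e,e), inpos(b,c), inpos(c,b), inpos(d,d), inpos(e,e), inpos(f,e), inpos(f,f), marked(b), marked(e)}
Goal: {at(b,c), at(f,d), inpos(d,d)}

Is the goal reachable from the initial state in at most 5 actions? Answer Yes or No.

Yes

1. push(c,b)  →  {above(c), at(b,c), at(e,e), inpos(b,c), inpos(c,b), inpos(d,d), inpos(e,e), inpos(f,e), inpos(f,f), marked(b), marked(e)}
2. free(e)  →  {above(c), above(e), at(b,c), at(e,e), inpos(b,c), inpos(c,b), inpos(d,d), inpos(e,e), inpos(f,e), inpos(f,f), marked(b), on(e)}
3. bind(e,f)  →  {above(c), above(e), at(b,c), at(e,e), at(e,f), inpos(b,c), inpos(c,b), inpos(d,d), inpos(e,e), inpos(f,e), inpos(f,f), marked(b), on(e), on(f)}
4. bind(f,d)  →  {above(c), above(e), at(b,c), at(e,e), at(e,f), at(f,d), inpos(b,c), inpos(c,b), inpos(d,d), inpos(e,e), inpos(f,e), inpos(f,f), marked(b), on(d), on(e), on(f)}
optimal plan length = 4; 4 ≤ 5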